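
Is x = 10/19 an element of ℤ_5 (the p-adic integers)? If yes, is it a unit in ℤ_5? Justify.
x ∈ ℤ_5 but not a unit; v_5(x) = 1 > 0

ℤ_5 = {x ∈ ℚ_5 : v_5(x) ≥ 0} and ℤ_5^× = {x ∈ ℤ_5 : v_5(x) = 0}. Here v_5(10/19) = v_5(num) − v_5(den) = 1; compare against these criteria.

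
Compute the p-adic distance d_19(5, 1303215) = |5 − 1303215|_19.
d_19(5, 1303215) = 1/130321

Step 1 — x − y = 5 − 1303215 = -1303210. Step 2 — v_19(-1303210) = 4 (factor: -1303210 = −(19^4 · 10); the sign does not affect v_p). Step 3 — |x − y|_19 = 19^{-4} = 1/130321.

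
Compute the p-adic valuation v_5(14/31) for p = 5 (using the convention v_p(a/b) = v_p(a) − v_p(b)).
v_5(14/31) = 0

Factor powers of 5 from the numerator and denominator of the reduced fraction: 14 = 5^0 · 14 and 31 = 5^0 · 31. Apply v_p(a/b) = v_p(a) − v_p(b): v_5(14/31) = 0 − 0 = 0.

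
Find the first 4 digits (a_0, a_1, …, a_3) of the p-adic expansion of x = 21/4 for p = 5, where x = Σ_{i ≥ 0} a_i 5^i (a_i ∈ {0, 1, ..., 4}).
(a_0, …, a_3) = (4, 4, 3, 3)

v_5(21/4) = 0 (numerator and denominator both coprime to 5), so x ∈ ℤ_5^×. Compute digits iteratively via a_i = x_i mod 5, x_{i+1} = (x_i − a_i)/5, with x_0 = x:
  x_0 = 21/4;  a_0 = 4;  x_1 = (x_0 − 4)/5 = 1/4
  x_1 = 1/4;  a_1 = 4;  x_2 = (x_1 − 4)/5 = -3/4
  x_2 = -3/4;  a_2 = 3;  x_3 = (x_2 − 3)/5 = -3/4
  x_3 = -3/4;  a_3 = 3;  x_4 = (x_3 − 3)/5 = -3/4
Digits: (4, 4, 3, 3).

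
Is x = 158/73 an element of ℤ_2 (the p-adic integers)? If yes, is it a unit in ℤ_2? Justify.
x ∈ ℤ_2 but not a unit; v_2(x) = 1 > 0

ℤ_2 = {x ∈ ℚ_2 : v_2(x) ≥ 0} and ℤ_2^× = {x ∈ ℤ_2 : v_2(x) = 0}. Here v_2(158/73) = v_2(num) − v_2(den) = 1; compare against these criteria.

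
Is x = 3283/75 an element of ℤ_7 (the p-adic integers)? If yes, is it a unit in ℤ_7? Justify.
x ∈ ℤ_7 but not a unit; v_7(x) = 2 > 0

ℤ_7 = {x ∈ ℚ_7 : v_7(x) ≥ 0} and ℤ_7^× = {x ∈ ℤ_7 : v_7(x) = 0}. Here v_7(3283/75) = v_7(num) − v_7(den) = 2; compare against these criteria.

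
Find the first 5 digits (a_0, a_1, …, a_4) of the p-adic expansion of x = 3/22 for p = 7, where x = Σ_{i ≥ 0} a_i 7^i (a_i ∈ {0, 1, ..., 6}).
(a_0, …, a_4) = (3, 5, 4, 6, 0)

v_7(3/22) = 0 (numerator and denominator both coprime to 7), so x ∈ ℤ_7^×. Compute digits iteratively via a_i = x_i mod 7, x_{i+1} = (x_i − a_i)/7, with x_0 = x:
  x_0 = 3/22;  a_0 = 3;  x_1 = (x_0 − 3)/7 = -9/22
  x_1 = -9/22;  a_1 = 5;  x_2 = (x_1 − 5)/7 = -17/22
  x_2 = -17/22;  a_2 = 4;  x_3 = (x_2 − 4)/7 = -15/22
  x_3 = -15/22;  a_3 = 6;  x_4 = (x_3 − 6)/7 = -21/22
  x_4 = -21/22;  a_4 = 0;  x_5 = (x_4 − 0)/7 = -3/22
Digits: (3, 5, 4, 6, 0).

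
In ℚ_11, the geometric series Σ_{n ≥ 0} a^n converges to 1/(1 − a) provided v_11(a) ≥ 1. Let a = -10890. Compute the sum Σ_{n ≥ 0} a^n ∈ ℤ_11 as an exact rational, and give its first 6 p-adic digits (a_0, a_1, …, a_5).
Σ a^n = 1/(1 − a) = 1/10891;  first 6 digits = (1, 0, 9, 2, 3, 10)

v_11(a) = 2 ≥ 1, so the series converges in ℤ_11 to 1/(1 − a) = 1/(1 − (-10890)) = 1/10891. Expand this rational in ℤ_11: compute digits iteratively via d_i = x_i mod 11, x_{i+1} = (x_i − d_i)/11. The first 6 digits are (1, 0, 9, 2, 3, 10).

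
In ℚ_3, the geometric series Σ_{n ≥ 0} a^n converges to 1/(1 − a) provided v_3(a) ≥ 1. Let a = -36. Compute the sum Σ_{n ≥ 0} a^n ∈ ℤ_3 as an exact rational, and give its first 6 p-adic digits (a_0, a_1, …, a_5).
Σ a^n = 1/(1 − a) = 1/37;  first 6 digits = (1, 0, 2, 1, 0, 2)

v_3(a) = 2 ≥ 1, so the series converges in ℤ_3 to 1/(1 − a) = 1/(1 − (-36)) = 1/37. Expand this rational in ℤ_3: compute digits iteratively via d_i = x_i mod 3, x_{i+1} = (x_i − d_i)/3. The first 6 digits are (1, 0, 2, 1, 0, 2).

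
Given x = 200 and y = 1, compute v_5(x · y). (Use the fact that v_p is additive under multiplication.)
v_5(200) = 2

v_p(x) = 2 (factor: 200 = 5^2 · 8); v_p(y) = 0 (factor: 1 = 5^0 · 1). Additivity: v_p(xy) = v_p(x) + v_p(y) = 2 + 0 = 2. (Direct check: xy = 200 = 5^2 · (8).)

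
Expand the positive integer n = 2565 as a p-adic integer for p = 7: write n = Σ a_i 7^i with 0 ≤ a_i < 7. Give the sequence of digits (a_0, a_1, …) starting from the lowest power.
(a_0, a_1, …) = (3, 2, 3, 0, 1)

Repeated division by 7 gives the digits low-to-high: 2565 = 3 + 2·7^1 + 3·7^2 + 1·7^4. Digit sequence: (3, 2, 3, 0, 1).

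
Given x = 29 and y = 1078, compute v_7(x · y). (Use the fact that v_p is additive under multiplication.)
v_7(31262) = 2

v_p(x) = 0 (factor: 29 = 7^0 · 29); v_p(y) = 2 (factor: 1078 = 7^2 · 22). Additivity: v_p(xy) = v_p(x) + v_p(y) = 0 + 2 = 2. (Direct check: xy = 31262 = 7^2 · (638).)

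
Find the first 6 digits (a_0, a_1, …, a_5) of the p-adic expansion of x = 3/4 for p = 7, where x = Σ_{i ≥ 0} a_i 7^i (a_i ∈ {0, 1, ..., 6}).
(a_0, …, a_5) = (6, 1, 5, 1, 5, 1)

v_7(3/4) = 0 (numerator and denominator both coprime to 7), so x ∈ ℤ_7^×. Compute digits iteratively via a_i = x_i mod 7, x_{i+1} = (x_i − a_i)/7, with x_0 = x:
  x_0 = 3/4;  a_0 = 6;  x_1 = (x_0 − 6)/7 = -3/4
  x_1 = -3/4;  a_1 = 1;  x_2 = (x_1 − 1)/7 = -1/4
  x_2 = -1/4;  a_2 = 5;  x_3 = (x_2 − 5)/7 = -3/4
  x_3 = -3/4;  a_3 = 1;  x_4 = (x_3 − 1)/7 = -1/4
  x_4 = -1/4;  a_4 = 5;  x_5 = (x_4 − 5)/7 = -3/4
  x_5 = -3/4;  a_5 = 1;  x_6 = (x_5 − 1)/7 = -1/4
Digits: (6, 1, 5, 1, 5, 1).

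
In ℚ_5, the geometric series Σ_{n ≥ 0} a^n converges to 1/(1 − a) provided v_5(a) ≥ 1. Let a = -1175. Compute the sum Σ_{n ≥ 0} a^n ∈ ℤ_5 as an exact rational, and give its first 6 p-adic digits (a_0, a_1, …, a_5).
Σ a^n = 1/(1 − a) = 1/1176;  first 6 digits = (1, 0, 3, 0, 2, 1)

v_5(a) = 2 ≥ 1, so the series converges in ℤ_5 to 1/(1 − a) = 1/(1 − (-1175)) = 1/1176. Expand this rational in ℤ_5: compute digits iteratively via d_i = x_i mod 5, x_{i+1} = (x_i − d_i)/5. The first 6 digits are (1, 0, 3, 0, 2, 1).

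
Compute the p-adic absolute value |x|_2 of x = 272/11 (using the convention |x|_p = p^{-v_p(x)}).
|272/11|_2 = 1/16

Step 1 — compute v_2(x) by factoring powers of 2 out of the numerator and denominator: v_2(272/11) = 4. Step 2 — apply |x|_p = p^{-v_p(x)} = 2^{-4} = 1/16.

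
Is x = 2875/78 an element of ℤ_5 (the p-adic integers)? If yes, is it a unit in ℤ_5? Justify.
x ∈ ℤ_5 but not a unit; v_5(x) = 3 > 0

ℤ_5 = {x ∈ ℚ_5 : v_5(x) ≥ 0} and ℤ_5^× = {x ∈ ℤ_5 : v_5(x) = 0}. Here v_5(2875/78) = v_5(num) − v_5(den) = 3; compare against these criteria.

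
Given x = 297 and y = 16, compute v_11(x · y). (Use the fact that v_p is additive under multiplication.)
v_11(4752) = 1

v_p(x) = 1 (factor: 297 = 11^1 · 27); v_p(y) = 0 (factor: 16 = 11^0 · 16). Additivity: v_p(xy) = v_p(x) + v_p(y) = 1 + 0 = 1. (Direct check: xy = 4752 = 11^1 · (432).)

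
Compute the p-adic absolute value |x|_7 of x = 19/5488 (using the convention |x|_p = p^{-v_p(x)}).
|19/5488|_7 = 343

Step 1 — compute v_7(x) by factoring powers of 7 out of the numerator and denominator: v_7(19/5488) = -3. Step 2 — apply |x|_p = p^{-v_p(x)} = 7^{3} = 343.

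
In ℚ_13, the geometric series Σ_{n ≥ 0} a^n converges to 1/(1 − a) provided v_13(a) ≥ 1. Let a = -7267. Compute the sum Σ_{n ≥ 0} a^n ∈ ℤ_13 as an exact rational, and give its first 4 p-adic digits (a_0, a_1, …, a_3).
Σ a^n = 1/(1 − a) = 1/7268;  first 4 digits = (1, 0, 9, 9)

v_13(a) = 2 ≥ 1, so the series converges in ℤ_13 to 1/(1 − a) = 1/(1 − (-7267)) = 1/7268. Expand this rational in ℤ_13: compute digits iteratively via d_i = x_i mod 13, x_{i+1} = (x_i − d_i)/13. The first 4 digits are (1, 0, 9, 9).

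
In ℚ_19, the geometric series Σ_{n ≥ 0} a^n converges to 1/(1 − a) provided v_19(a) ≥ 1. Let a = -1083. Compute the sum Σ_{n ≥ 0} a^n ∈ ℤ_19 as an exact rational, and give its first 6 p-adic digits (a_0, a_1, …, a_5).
Σ a^n = 1/(1 − a) = 1/1084;  first 6 digits = (1, 0, 16, 18, 8, 0)

v_19(a) = 2 ≥ 1, so the series converges in ℤ_19 to 1/(1 − a) = 1/(1 − (-1083)) = 1/1084. Expand this rational in ℤ_19: compute digits iteratively via d_i = x_i mod 19, x_{i+1} = (x_i − d_i)/19. The first 6 digits are (1, 0, 16, 18, 8, 0).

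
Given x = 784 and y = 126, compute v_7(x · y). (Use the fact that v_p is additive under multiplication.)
v_7(98784) = 3

v_p(x) = 2 (factor: 784 = 7^2 · 16); v_p(y) = 1 (factor: 126 = 7^1 · 18). Additivity: v_p(xy) = v_p(x) + v_p(y) = 2 + 1 = 3. (Direct check: xy = 98784 = 7^3 · (288).)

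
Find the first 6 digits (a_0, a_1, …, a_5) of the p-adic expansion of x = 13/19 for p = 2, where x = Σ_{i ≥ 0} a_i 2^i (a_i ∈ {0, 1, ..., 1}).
(a_0, …, a_5) = (1, 1, 1, 1, 1, 0)

v_2(13/19) = 0 (numerator and denominator both coprime to 2), so x ∈ ℤ_2^×. Compute digits iteratively via a_i = x_i mod 2, x_{i+1} = (x_i − a_i)/2, with x_0 = x:
  x_0 = 13/19;  a_0 = 1;  x_1 = (x_0 − 1)/2 = -3/19
  x_1 = -3/19;  a_1 = 1;  x_2 = (x_1 − 1)/2 = -11/19
  x_2 = -11/19;  a_2 = 1;  x_3 = (x_2 − 1)/2 = -15/19
  x_3 = -15/19;  a_3 = 1;  x_4 = (x_3 − 1)/2 = -17/19
  x_4 = -17/19;  a_4 = 1;  x_5 = (x_4 − 1)/2 = -18/19
  x_5 = -18/19;  a_5 = 0;  x_6 = (x_5 − 0)/2 = -9/19
Digits: (1, 1, 1, 1, 1, 0).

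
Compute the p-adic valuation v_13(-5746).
v_13(-5746) = 2

v_13(n) is the largest exponent k such that 13^k divides n. Factor out: -5746 = -13^2 · 34. (Sign doesn't affect v_p.) So v_13(-5746) = 2.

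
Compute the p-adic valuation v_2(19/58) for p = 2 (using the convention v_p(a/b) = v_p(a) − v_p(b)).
v_2(19/58) = -1

Factor powers of 2 from the numerator and denominator of the reduced fraction: 19 = 2^0 · 19 and 58 = 2^1 · 29. Apply v_p(a/b) = v_p(a) − v_p(b): v_2(19/58) = 0 − 1 = -1.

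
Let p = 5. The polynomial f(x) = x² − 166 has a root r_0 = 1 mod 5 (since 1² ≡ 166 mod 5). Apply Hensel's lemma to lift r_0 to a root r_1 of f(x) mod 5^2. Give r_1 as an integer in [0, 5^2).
r_1 = 21 (mod 25)

Hensel's recurrence: r_{i+1} = r_i − f(r_i)·(f′(r_i))^{-1} mod 5^{i+2}, with f′(x) = 2x. Iterate:
  r_0 = 1 (mod 5)
  r_1 = 21 (mod 25)
Final: r_1 = 21, and one checks f(r_1) ≡ 0 mod 5^2.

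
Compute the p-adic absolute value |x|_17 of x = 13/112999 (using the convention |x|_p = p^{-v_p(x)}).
|13/112999|_17 = 4913

Step 1 — compute v_17(x) by factoring powers of 17 out of the numerator and denominator: v_17(13/112999) = -3. Step 2 — apply |x|_p = p^{-v_p(x)} = 17^{3} = 4913.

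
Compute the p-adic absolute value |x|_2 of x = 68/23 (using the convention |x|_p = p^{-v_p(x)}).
|68/23|_2 = 1/4

Step 1 — compute v_2(x) by factoring powers of 2 out of the numerator and denominator: v_2(68/23) = 2. Step 2 — apply |x|_p = p^{-v_p(x)} = 2^{-2} = 1/4.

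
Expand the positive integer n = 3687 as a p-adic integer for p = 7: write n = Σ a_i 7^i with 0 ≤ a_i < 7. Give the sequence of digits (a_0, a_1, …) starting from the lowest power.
(a_0, a_1, …) = (5, 1, 5, 3, 1)

Repeated division by 7 gives the digits low-to-high: 3687 = 5 + 1·7^1 + 5·7^2 + 3·7^3 + 1·7^4. Digit sequence: (5, 1, 5, 3, 1).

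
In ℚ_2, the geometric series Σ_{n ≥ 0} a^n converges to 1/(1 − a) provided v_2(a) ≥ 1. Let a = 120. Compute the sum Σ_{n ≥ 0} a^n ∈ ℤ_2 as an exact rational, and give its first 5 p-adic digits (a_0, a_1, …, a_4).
Σ a^n = 1/(1 − a) = -1/119;  first 5 digits = (1, 0, 0, 1, 1)

v_2(a) = 3 ≥ 1, so the series converges in ℤ_2 to 1/(1 − a) = 1/(1 − 120) = -1/119. Expand this rational in ℤ_2: compute digits iteratively via d_i = x_i mod 2, x_{i+1} = (x_i − d_i)/2. The first 5 digits are (1, 0, 0, 1, 1).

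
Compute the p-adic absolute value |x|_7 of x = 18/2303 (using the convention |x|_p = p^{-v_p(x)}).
|18/2303|_7 = 49

Step 1 — compute v_7(x) by factoring powers of 7 out of the numerator and denominator: v_7(18/2303) = -2. Step 2 — apply |x|_p = p^{-v_p(x)} = 7^{2} = 49.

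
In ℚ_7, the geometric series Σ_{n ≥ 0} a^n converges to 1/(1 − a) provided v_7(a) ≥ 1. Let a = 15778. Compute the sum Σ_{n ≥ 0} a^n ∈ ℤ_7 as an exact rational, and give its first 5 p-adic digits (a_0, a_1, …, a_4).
Σ a^n = 1/(1 − a) = -1/15777;  first 5 digits = (1, 0, 0, 4, 6)

v_7(a) = 3 ≥ 1, so the series converges in ℤ_7 to 1/(1 − a) = 1/(1 − 15778) = -1/15777. Expand this rational in ℤ_7: compute digits iteratively via d_i = x_i mod 7, x_{i+1} = (x_i − d_i)/7. The first 5 digits are (1, 0, 0, 4, 6).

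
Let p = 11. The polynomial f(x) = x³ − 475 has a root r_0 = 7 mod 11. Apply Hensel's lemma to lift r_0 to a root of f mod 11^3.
r_2 = 1129 (mod 1331)

Hensel: r_{i+1} = r_i − f(r_i)/f′(r_i) mod 11^{i+2}, where f′(x) = 3x². Iterate:
  r_0 = 7 (mod 11)
  r_1 = 40 (mod 121)
  r_2 = 1129 (mod 1331)
Final: r = 1129 with f(r) ≡ 0 mod 11^3.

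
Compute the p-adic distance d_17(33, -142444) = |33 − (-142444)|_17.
d_17(33, -142444) = 1/4913

Step 1 — x − y = 33 − (-142444) = 142477. Step 2 — v_17(142477) = 3 (factor: 142477 = (17^3 · 29); the sign does not affect v_p). Step 3 — |x − y|_17 = 17^{-3} = 1/4913.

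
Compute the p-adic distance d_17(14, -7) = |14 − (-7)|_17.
d_17(14, -7) = 1

Step 1 — x − y = 14 − (-7) = 21. Step 2 — v_17(21) = 0 (factor: 21 = (17^0 · 21); the sign does not affect v_p). Step 3 — |x − y|_17 = 17^{0} = 1.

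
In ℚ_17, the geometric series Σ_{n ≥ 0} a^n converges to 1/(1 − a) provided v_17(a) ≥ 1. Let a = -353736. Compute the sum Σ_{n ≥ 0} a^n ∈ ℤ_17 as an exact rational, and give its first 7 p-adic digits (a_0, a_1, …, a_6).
Σ a^n = 1/(1 − a) = 1/353737;  first 7 digits = (1, 0, 0, 13, 12, 16, 15)

v_17(a) = 3 ≥ 1, so the series converges in ℤ_17 to 1/(1 − a) = 1/(1 − (-353736)) = 1/353737. Expand this rational in ℤ_17: compute digits iteratively via d_i = x_i mod 17, x_{i+1} = (x_i − d_i)/17. The first 7 digits are (1, 0, 0, 13, 12, 16, 15).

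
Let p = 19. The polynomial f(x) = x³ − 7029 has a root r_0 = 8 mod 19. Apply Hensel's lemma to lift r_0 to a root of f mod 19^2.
r_1 = 198 (mod 361)

Hensel: r_{i+1} = r_i − f(r_i)/f′(r_i) mod 19^{i+2}, where f′(x) = 3x². Iterate:
  r_0 = 8 (mod 19)
  r_1 = 198 (mod 361)
Final: r = 198 with f(r) ≡ 0 mod 19^2.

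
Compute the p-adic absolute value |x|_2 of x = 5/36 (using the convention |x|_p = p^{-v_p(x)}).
|5/36|_2 = 4

Step 1 — compute v_2(x) by factoring powers of 2 out of the numerator and denominator: v_2(5/36) = -2. Step 2 — apply |x|_p = p^{-v_p(x)} = 2^{2} = 4.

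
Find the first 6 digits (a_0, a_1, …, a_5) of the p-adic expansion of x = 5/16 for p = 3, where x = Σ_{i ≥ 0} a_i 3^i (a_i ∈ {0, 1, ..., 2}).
(a_0, …, a_5) = (2, 0, 0, 2, 1, 0)

v_3(5/16) = 0 (numerator and denominator both coprime to 3), so x ∈ ℤ_3^×. Compute digits iteratively via a_i = x_i mod 3, x_{i+1} = (x_i − a_i)/3, with x_0 = x:
  x_0 = 5/16;  a_0 = 2;  x_1 = (x_0 − 2)/3 = -9/16
  x_1 = -9/16;  a_1 = 0;  x_2 = (x_1 − 0)/3 = -3/16
  x_2 = -3/16;  a_2 = 0;  x_3 = (x_2 − 0)/3 = -1/16
  x_3 = -1/16;  a_3 = 2;  x_4 = (x_3 − 2)/3 = -11/16
  x_4 = -11/16;  a_4 = 1;  x_5 = (x_4 − 1)/3 = -9/16
  x_5 = -9/16;  a_5 = 0;  x_6 = (x_5 − 0)/3 = -3/16
Digits: (2, 0, 0, 2, 1, 0).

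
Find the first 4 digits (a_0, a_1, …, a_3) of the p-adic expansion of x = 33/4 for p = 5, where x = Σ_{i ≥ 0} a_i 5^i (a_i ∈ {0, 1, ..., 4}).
(a_0, …, a_3) = (2, 0, 4, 3)

v_5(33/4) = 0 (numerator and denominator both coprime to 5), so x ∈ ℤ_5^×. Compute digits iteratively via a_i = x_i mod 5, x_{i+1} = (x_i − a_i)/5, with x_0 = x:
  x_0 = 33/4;  a_0 = 2;  x_1 = (x_0 − 2)/5 = 5/4
  x_1 = 5/4;  a_1 = 0;  x_2 = (x_1 − 0)/5 = 1/4
  x_2 = 1/4;  a_2 = 4;  x_3 = (x_2 − 4)/5 = -3/4
  x_3 = -3/4;  a_3 = 3;  x_4 = (x_3 − 3)/5 = -3/4
Digits: (2, 0, 4, 3).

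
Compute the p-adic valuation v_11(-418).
v_11(-418) = 1

v_11(n) is the largest exponent k such that 11^k divides n. Factor out: -418 = -11^1 · 38. (Sign doesn't affect v_p.) So v_11(-418) = 1.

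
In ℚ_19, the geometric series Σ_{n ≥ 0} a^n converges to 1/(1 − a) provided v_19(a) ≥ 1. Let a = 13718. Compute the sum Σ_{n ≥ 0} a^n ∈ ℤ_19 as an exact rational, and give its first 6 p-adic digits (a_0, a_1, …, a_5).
Σ a^n = 1/(1 − a) = -1/13717;  first 6 digits = (1, 0, 0, 2, 0, 0)

v_19(a) = 3 ≥ 1, so the series converges in ℤ_19 to 1/(1 − a) = 1/(1 − 13718) = -1/13717. Expand this rational in ℤ_19: compute digits iteratively via d_i = x_i mod 19, x_{i+1} = (x_i − d_i)/19. The first 6 digits are (1, 0, 0, 2, 0, 0).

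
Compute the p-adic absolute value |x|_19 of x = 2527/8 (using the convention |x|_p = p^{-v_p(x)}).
|2527/8|_19 = 1/361

Step 1 — compute v_19(x) by factoring powers of 19 out of the numerator and denominator: v_19(2527/8) = 2. Step 2 — apply |x|_p = p^{-v_p(x)} = 19^{-2} = 1/361.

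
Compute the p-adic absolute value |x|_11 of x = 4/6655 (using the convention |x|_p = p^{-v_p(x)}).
|4/6655|_11 = 1331

Step 1 — compute v_11(x) by factoring powers of 11 out of the numerator and denominator: v_11(4/6655) = -3. Step 2 — apply |x|_p = p^{-v_p(x)} = 11^{3} = 1331.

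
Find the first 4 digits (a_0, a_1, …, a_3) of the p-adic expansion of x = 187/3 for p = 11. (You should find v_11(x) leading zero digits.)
(a_0, …, a_3) = (0, 2, 4, 7)

v_11(187/3) = 1, so a_0 = ... = a_0 = 0. Factor out: x = 11^1 · u with u = 17/3 a unit in ℤ_11. Expand u iteratively via a_{v+i} = u_i mod 11, u_{i+1} = (u_i − a_{v+i})/11:
  u_0 = 17/3;  a_1 = 2;  u_1 = (u_0 − 2)/11 = 1/3
  u_1 = 1/3;  a_2 = 4;  u_2 = (u_1 − 4)/11 = -1/3
  u_2 = -1/3;  a_3 = 7;  u_3 = (u_2 − 7)/11 = -2/3
Digits: (0, 2, 4, 7).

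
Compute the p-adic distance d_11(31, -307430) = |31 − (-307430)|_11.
d_11(31, -307430) = 1/14641

Step 1 — x − y = 31 − (-307430) = 307461. Step 2 — v_11(307461) = 4 (factor: 307461 = (11^4 · 21); the sign does not affect v_p). Step 3 — |x − y|_11 = 11^{-4} = 1/14641.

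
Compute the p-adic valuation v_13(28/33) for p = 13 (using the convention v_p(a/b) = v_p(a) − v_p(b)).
v_13(28/33) = 0

Factor powers of 13 from the numerator and denominator of the reduced fraction: 28 = 13^0 · 28 and 33 = 13^0 · 33. Apply v_p(a/b) = v_p(a) − v_p(b): v_13(28/33) = 0 − 0 = 0.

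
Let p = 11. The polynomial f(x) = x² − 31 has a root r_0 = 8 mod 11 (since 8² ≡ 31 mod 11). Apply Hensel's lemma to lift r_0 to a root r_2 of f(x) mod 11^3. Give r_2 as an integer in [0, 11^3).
r_2 = 316 (mod 1331)

Hensel's recurrence: r_{i+1} = r_i − f(r_i)·(f′(r_i))^{-1} mod 11^{i+2}, with f′(x) = 2x. Iterate:
  r_0 = 8 (mod 11)
  r_1 = 74 (mod 121)
  r_2 = 316 (mod 1331)
Final: r_2 = 316, and one checks f(r_2) ≡ 0 mod 11^3.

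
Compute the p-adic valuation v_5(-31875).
v_5(-31875) = 4

v_5(n) is the largest exponent k such that 5^k divides n. Factor out: -31875 = -5^4 · 51. (Sign doesn't affect v_p.) So v_5(-31875) = 4.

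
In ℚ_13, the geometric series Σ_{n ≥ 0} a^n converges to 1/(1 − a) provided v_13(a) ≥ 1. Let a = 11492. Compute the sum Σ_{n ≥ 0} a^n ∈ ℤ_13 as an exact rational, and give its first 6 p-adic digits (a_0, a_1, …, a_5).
Σ a^n = 1/(1 − a) = -1/11491;  first 6 digits = (1, 0, 3, 5, 9, 4)

v_13(a) = 2 ≥ 1, so the series converges in ℤ_13 to 1/(1 − a) = 1/(1 − 11492) = -1/11491. Expand this rational in ℤ_13: compute digits iteratively via d_i = x_i mod 13, x_{i+1} = (x_i − d_i)/13. The first 6 digits are (1, 0, 3, 5, 9, 4).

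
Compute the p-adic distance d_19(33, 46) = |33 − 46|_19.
d_19(33, 46) = 1

Step 1 — x − y = 33 − 46 = -13. Step 2 — v_19(-13) = 0 (factor: -13 = −(19^0 · 13); the sign does not affect v_p). Step 3 — |x − y|_19 = 19^{0} = 1.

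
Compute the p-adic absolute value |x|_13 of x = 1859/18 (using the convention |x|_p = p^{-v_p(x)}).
|1859/18|_13 = 1/169

Step 1 — compute v_13(x) by factoring powers of 13 out of the numerator and denominator: v_13(1859/18) = 2. Step 2 — apply |x|_p = p^{-v_p(x)} = 13^{-2} = 1/169.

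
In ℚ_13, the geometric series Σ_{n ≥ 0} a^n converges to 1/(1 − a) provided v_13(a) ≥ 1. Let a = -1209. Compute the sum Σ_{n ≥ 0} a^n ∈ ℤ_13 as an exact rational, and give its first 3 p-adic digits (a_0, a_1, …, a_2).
Σ a^n = 1/(1 − a) = 1/1210;  first 3 digits = (1, 11, 9)

v_13(a) = 1 ≥ 1, so the series converges in ℤ_13 to 1/(1 − a) = 1/(1 − (-1209)) = 1/1210. Expand this rational in ℤ_13: compute digits iteratively via d_i = x_i mod 13, x_{i+1} = (x_i − d_i)/13. The first 3 digits are (1, 11, 9).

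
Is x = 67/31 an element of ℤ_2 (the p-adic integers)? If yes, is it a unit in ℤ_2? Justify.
x ∈ ℤ_2^× (unit); v_2(x) = 0

ℤ_2 = {x ∈ ℚ_2 : v_2(x) ≥ 0} and ℤ_2^× = {x ∈ ℤ_2 : v_2(x) = 0}. Here v_2(67/31) = v_2(num) − v_2(den) = 0; compare against these criteria.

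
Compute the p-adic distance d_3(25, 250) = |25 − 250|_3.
d_3(25, 250) = 1/9

Step 1 — x − y = 25 − 250 = -225. Step 2 — v_3(-225) = 2 (factor: -225 = −(3^2 · 25); the sign does not affect v_p). Step 3 — |x − y|_3 = 3^{-2} = 1/9.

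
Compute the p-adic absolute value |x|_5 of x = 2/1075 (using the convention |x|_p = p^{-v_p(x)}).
|2/1075|_5 = 25

Step 1 — compute v_5(x) by factoring powers of 5 out of the numerator and denominator: v_5(2/1075) = -2. Step 2 — apply |x|_p = p^{-v_p(x)} = 5^{2} = 25.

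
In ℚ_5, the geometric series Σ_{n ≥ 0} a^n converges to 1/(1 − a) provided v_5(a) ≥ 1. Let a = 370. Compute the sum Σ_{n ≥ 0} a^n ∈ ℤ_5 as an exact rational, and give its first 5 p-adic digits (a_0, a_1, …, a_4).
Σ a^n = 1/(1 − a) = -1/369;  first 5 digits = (1, 4, 0, 2, 0)

v_5(a) = 1 ≥ 1, so the series converges in ℤ_5 to 1/(1 − a) = 1/(1 − 370) = -1/369. Expand this rational in ℤ_5: compute digits iteratively via d_i = x_i mod 5, x_{i+1} = (x_i − d_i)/5. The first 5 digits are (1, 4, 0, 2, 0).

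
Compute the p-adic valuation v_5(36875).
v_5(36875) = 4

v_5(n) is the largest exponent k such that 5^k divides n. Factor out: 36875 = 5^4 · 59. (Sign doesn't affect v_p.) So v_5(36875) = 4.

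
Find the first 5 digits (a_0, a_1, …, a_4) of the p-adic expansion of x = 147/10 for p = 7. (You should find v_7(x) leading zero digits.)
(a_0, …, a_4) = (0, 0, 1, 2, 6)

v_7(147/10) = 2, so a_0 = ... = a_1 = 0. Factor out: x = 7^2 · u with u = 3/10 a unit in ℤ_7. Expand u iteratively via a_{v+i} = u_i mod 7, u_{i+1} = (u_i − a_{v+i})/7:
  u_0 = 3/10;  a_2 = 1;  u_1 = (u_0 − 1)/7 = -1/10
  u_1 = -1/10;  a_3 = 2;  u_2 = (u_1 − 2)/7 = -3/10
  u_2 = -3/10;  a_4 = 6;  u_3 = (u_2 − 6)/7 = -9/10
Digits: (0, 0, 1, 2, 6).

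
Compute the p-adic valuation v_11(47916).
v_11(47916) = 3

v_11(n) is the largest exponent k such that 11^k divides n. Factor out: 47916 = 11^3 · 36. (Sign doesn't affect v_p.) So v_11(47916) = 3.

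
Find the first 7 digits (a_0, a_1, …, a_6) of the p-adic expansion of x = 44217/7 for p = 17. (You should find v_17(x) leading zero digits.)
(a_0, …, a_6) = (0, 0, 0, 11, 14, 4, 7)

v_17(44217/7) = 3, so a_0 = ... = a_2 = 0. Factor out: x = 17^3 · u with u = 9/7 a unit in ℤ_17. Expand u iteratively via a_{v+i} = u_i mod 17, u_{i+1} = (u_i − a_{v+i})/17:
  u_0 = 9/7;  a_3 = 11;  u_1 = (u_0 − 11)/17 = -4/7
  u_1 = -4/7;  a_4 = 14;  u_2 = (u_1 − 14)/17 = -6/7
  u_2 = -6/7;  a_5 = 4;  u_3 = (u_2 − 4)/17 = -2/7
  u_3 = -2/7;  a_6 = 7;  u_4 = (u_3 − 7)/17 = -3/7
Digits: (0, 0, 0, 11, 14, 4, 7).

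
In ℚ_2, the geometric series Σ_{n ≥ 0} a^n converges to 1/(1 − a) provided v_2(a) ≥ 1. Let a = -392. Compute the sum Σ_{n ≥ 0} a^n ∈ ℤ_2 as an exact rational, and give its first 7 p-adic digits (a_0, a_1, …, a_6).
Σ a^n = 1/(1 − a) = 1/393;  first 7 digits = (1, 0, 0, 1, 1, 1, 0)

v_2(a) = 3 ≥ 1, so the series converges in ℤ_2 to 1/(1 − a) = 1/(1 − (-392)) = 1/393. Expand this rational in ℤ_2: compute digits iteratively via d_i = x_i mod 2, x_{i+1} = (x_i − d_i)/2. The first 7 digits are (1, 0, 0, 1, 1, 1, 0).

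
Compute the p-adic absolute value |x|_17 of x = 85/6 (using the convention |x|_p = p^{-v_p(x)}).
|85/6|_17 = 1/17

Step 1 — compute v_17(x) by factoring powers of 17 out of the numerator and denominator: v_17(85/6) = 1. Step 2 — apply |x|_p = p^{-v_p(x)} = 17^{-1} = 1/17.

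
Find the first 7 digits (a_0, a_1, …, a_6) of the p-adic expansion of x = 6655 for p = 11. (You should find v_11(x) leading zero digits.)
(a_0, …, a_6) = (0, 0, 0, 5, 0, 0, 0)

v_11(6655) = 3, so a_0 = ... = a_2 = 0. Factor out: x = 11^3 · u with u = 5 a unit in ℤ_11. Expand u iteratively via a_{v+i} = u_i mod 11, u_{i+1} = (u_i − a_{v+i})/11:
  u_0 = 5;  a_3 = 5;  u_1 = (u_0 − 5)/11 = 0
  u_1 = 0;  a_4 = 0;  u_2 = (u_1 − 0)/11 = 0
  u_2 = 0;  a_5 = 0;  u_3 = (u_2 − 0)/11 = 0
  u_3 = 0;  a_6 = 0;  u_4 = (u_3 − 0)/11 = 0
Digits: (0, 0, 0, 5, 0, 0, 0).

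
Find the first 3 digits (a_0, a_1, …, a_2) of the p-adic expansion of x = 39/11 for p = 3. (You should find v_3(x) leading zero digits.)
(a_0, …, a_2) = (0, 2, 0)

v_3(39/11) = 1, so a_0 = ... = a_0 = 0. Factor out: x = 3^1 · u with u = 13/11 a unit in ℤ_3. Expand u iteratively via a_{v+i} = u_i mod 3, u_{i+1} = (u_i − a_{v+i})/3:
  u_0 = 13/11;  a_1 = 2;  u_1 = (u_0 − 2)/3 = -3/11
  u_1 = -3/11;  a_2 = 0;  u_2 = (u_1 − 0)/3 = -1/11
Digits: (0, 2, 0).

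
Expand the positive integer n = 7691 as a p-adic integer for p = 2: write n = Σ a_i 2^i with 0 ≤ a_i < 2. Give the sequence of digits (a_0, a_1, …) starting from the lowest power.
(a_0, a_1, …) = (1, 1, 0, 1, 0, 0, 0, 0, 0, 1, 1, 1, 1)

Repeated division by 2 gives the digits low-to-high: 7691 = 1 + 1·2^1 + 1·2^3 + 1·2^9 + 1·2^10 + 1·2^11 + 1·2^12. Digit sequence: (1, 1, 0, 1, 0, 0, 0, 0, 0, 1, 1, 1, 1).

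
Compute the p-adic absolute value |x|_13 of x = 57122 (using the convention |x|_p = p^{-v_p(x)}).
|57122|_13 = 1/28561

Step 1 — compute v_13(x) by factoring powers of 13 out of the numerator and denominator: v_13(57122) = 4. Step 2 — apply |x|_p = p^{-v_p(x)} = 13^{-4} = 1/28561.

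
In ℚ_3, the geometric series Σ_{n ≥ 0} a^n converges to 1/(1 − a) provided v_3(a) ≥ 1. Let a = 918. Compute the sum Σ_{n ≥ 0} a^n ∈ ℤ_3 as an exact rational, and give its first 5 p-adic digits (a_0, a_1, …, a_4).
Σ a^n = 1/(1 − a) = -1/917;  first 5 digits = (1, 0, 0, 1, 2)

v_3(a) = 3 ≥ 1, so the series converges in ℤ_3 to 1/(1 − a) = 1/(1 − 918) = -1/917. Expand this rational in ℤ_3: compute digits iteratively via d_i = x_i mod 3, x_{i+1} = (x_i − d_i)/3. The first 5 digits are (1, 0, 0, 1, 2).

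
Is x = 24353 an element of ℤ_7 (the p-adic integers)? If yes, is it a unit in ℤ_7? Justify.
x ∈ ℤ_7 but not a unit; v_7(x) = 3 > 0

ℤ_7 = {x ∈ ℚ_7 : v_7(x) ≥ 0} and ℤ_7^× = {x ∈ ℤ_7 : v_7(x) = 0}. Here v_7(24353) = v_7(num) − v_7(den) = 3; compare against these criteria.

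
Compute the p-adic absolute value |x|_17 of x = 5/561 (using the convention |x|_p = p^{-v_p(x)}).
|5/561|_17 = 17

Step 1 — compute v_17(x) by factoring powers of 17 out of the numerator and denominator: v_17(5/561) = -1. Step 2 — apply |x|_p = p^{-v_p(x)} = 17^{1} = 17.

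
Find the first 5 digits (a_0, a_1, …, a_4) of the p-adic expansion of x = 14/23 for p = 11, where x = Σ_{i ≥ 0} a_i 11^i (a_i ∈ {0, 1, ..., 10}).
(a_0, …, a_4) = (3, 6, 9, 2, 5)

v_11(14/23) = 0 (numerator and denominator both coprime to 11), so x ∈ ℤ_11^×. Compute digits iteratively via a_i = x_i mod 11, x_{i+1} = (x_i − a_i)/11, with x_0 = x:
  x_0 = 14/23;  a_0 = 3;  x_1 = (x_0 − 3)/11 = -5/23
  x_1 = -5/23;  a_1 = 6;  x_2 = (x_1 − 6)/11 = -13/23
  x_2 = -13/23;  a_2 = 9;  x_3 = (x_2 − 9)/11 = -20/23
  x_3 = -20/23;  a_3 = 2;  x_4 = (x_3 − 2)/11 = -6/23
  x_4 = -6/23;  a_4 = 5;  x_5 = (x_4 − 5)/11 = -11/23
Digits: (3, 6, 9, 2, 5).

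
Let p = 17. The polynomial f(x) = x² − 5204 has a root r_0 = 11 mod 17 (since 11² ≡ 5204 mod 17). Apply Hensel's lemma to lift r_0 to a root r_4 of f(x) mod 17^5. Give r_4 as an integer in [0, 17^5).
r_4 = 808378 (mod 1419857)

Hensel's recurrence: r_{i+1} = r_i − f(r_i)·(f′(r_i))^{-1} mod 17^{i+2}, with f′(x) = 2x. Iterate:
  r_0 = 11 (mod 17)
  r_1 = 45 (mod 289)
  r_2 = 2646 (mod 4913)
  r_3 = 56689 (mod 83521)
  r_4 = 808378 (mod 1419857)
Final: r_4 = 808378, and one checks f(r_4) ≡ 0 mod 17^5.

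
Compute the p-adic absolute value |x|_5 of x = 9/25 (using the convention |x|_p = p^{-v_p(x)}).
|9/25|_5 = 25

Step 1 — compute v_5(x) by factoring powers of 5 out of the numerator and denominator: v_5(9/25) = -2. Step 2 — apply |x|_p = p^{-v_p(x)} = 5^{2} = 25.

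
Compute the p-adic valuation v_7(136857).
v_7(136857) = 4

v_7(n) is the largest exponent k such that 7^k divides n. Factor out: 136857 = 7^4 · 57. (Sign doesn't affect v_p.) So v_7(136857) = 4.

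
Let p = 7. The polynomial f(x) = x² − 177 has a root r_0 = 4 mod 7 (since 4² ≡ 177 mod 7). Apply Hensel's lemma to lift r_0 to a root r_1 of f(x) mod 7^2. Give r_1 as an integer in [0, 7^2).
r_1 = 18 (mod 49)

Hensel's recurrence: r_{i+1} = r_i − f(r_i)·(f′(r_i))^{-1} mod 7^{i+2}, with f′(x) = 2x. Iterate:
  r_0 = 4 (mod 7)
  r_1 = 18 (mod 49)
Final: r_1 = 18, and one checks f(r_1) ≡ 0 mod 7^2.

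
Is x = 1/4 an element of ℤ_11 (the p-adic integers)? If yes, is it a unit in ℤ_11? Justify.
x ∈ ℤ_11^× (unit); v_11(x) = 0

ℤ_11 = {x ∈ ℚ_11 : v_11(x) ≥ 0} and ℤ_11^× = {x ∈ ℤ_11 : v_11(x) = 0}. Here v_11(1/4) = v_11(num) − v_11(den) = 0; compare against these criteria.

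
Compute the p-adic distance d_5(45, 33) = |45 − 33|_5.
d_5(45, 33) = 1

Step 1 — x − y = 45 − 33 = 12. Step 2 — v_5(12) = 0 (factor: 12 = (5^0 · 12); the sign does not affect v_p). Step 3 — |x − y|_5 = 5^{0} = 1.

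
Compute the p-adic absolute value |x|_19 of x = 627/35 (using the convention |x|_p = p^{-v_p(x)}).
|627/35|_19 = 1/19

Step 1 — compute v_19(x) by factoring powers of 19 out of the numerator and denominator: v_19(627/35) = 1. Step 2 — apply |x|_p = p^{-v_p(x)} = 19^{-1} = 1/19.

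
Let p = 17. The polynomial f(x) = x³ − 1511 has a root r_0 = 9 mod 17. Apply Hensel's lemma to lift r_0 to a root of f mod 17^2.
r_1 = 281 (mod 289)

Hensel: r_{i+1} = r_i − f(r_i)/f′(r_i) mod 17^{i+2}, where f′(x) = 3x². Iterate:
  r_0 = 9 (mod 17)
  r_1 = 281 (mod 289)
Final: r = 281 with f(r) ≡ 0 mod 17^2.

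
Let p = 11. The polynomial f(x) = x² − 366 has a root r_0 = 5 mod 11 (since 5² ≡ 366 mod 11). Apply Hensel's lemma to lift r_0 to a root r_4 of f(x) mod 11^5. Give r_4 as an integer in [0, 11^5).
r_4 = 122842 (mod 161051)

Hensel's recurrence: r_{i+1} = r_i − f(r_i)·(f′(r_i))^{-1} mod 11^{i+2}, with f′(x) = 2x. Iterate:
  r_0 = 5 (mod 11)
  r_1 = 27 (mod 121)
  r_2 = 390 (mod 1331)
  r_3 = 5714 (mod 14641)
  r_4 = 122842 (mod 161051)
Final: r_4 = 122842, and one checks f(r_4) ≡ 0 mod 11^5.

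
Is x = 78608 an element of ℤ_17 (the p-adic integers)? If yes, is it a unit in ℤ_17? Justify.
x ∈ ℤ_17 but not a unit; v_17(x) = 3 > 0

ℤ_17 = {x ∈ ℚ_17 : v_17(x) ≥ 0} and ℤ_17^× = {x ∈ ℤ_17 : v_17(x) = 0}. Here v_17(78608) = v_17(num) − v_17(den) = 3; compare against these criteria.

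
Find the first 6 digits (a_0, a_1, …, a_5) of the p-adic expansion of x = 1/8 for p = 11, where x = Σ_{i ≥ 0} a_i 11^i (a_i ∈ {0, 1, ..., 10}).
(a_0, …, a_5) = (7, 9, 6, 9, 6, 9)

v_11(1/8) = 0 (numerator and denominator both coprime to 11), so x ∈ ℤ_11^×. Compute digits iteratively via a_i = x_i mod 11, x_{i+1} = (x_i − a_i)/11, with x_0 = x:
  x_0 = 1/8;  a_0 = 7;  x_1 = (x_0 − 7)/11 = -5/8
  x_1 = -5/8;  a_1 = 9;  x_2 = (x_1 − 9)/11 = -7/8
  x_2 = -7/8;  a_2 = 6;  x_3 = (x_2 − 6)/11 = -5/8
  x_3 = -5/8;  a_3 = 9;  x_4 = (x_3 − 9)/11 = -7/8
  x_4 = -7/8;  a_4 = 6;  x_5 = (x_4 − 6)/11 = -5/8
  x_5 = -5/8;  a_5 = 9;  x_6 = (x_5 − 9)/11 = -7/8
Digits: (7, 9, 6, 9, 6, 9).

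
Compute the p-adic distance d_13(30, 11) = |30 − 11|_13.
d_13(30, 11) = 1

Step 1 — x − y = 30 − 11 = 19. Step 2 — v_13(19) = 0 (factor: 19 = (13^0 · 19); the sign does not affect v_p). Step 3 — |x − y|_13 = 13^{0} = 1.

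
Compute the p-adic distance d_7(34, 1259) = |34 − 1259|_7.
d_7(34, 1259) = 1/49

Step 1 — x − y = 34 − 1259 = -1225. Step 2 — v_7(-1225) = 2 (factor: -1225 = −(7^2 · 25); the sign does not affect v_p). Step 3 — |x − y|_7 = 7^{-2} = 1/49.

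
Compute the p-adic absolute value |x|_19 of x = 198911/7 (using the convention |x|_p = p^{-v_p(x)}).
|198911/7|_19 = 1/6859

Step 1 — compute v_19(x) by factoring powers of 19 out of the numerator and denominator: v_19(198911/7) = 3. Step 2 — apply |x|_p = p^{-v_p(x)} = 19^{-3} = 1/6859.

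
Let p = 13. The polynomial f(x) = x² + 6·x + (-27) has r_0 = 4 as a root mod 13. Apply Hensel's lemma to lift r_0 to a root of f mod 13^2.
r_1 = 160 (mod 169)

Hensel: r_{i+1} = r_i − f(r_i)·(f′(r_i))^{-1} mod 13^{i+2}, f′(x) = 2x + 6. Iterate:
  r_0 = 4 (mod 13)
  r_1 = 160 (mod 169)
Final: r = 160 satisfies f(r) ≡ 0 mod 13^2.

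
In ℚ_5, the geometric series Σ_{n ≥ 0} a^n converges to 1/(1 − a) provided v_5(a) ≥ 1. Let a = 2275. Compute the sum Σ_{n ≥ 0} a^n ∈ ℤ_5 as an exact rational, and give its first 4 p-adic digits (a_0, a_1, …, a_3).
Σ a^n = 1/(1 − a) = -1/2274;  first 4 digits = (1, 0, 1, 3)

v_5(a) = 2 ≥ 1, so the series converges in ℤ_5 to 1/(1 − a) = 1/(1 − 2275) = -1/2274. Expand this rational in ℤ_5: compute digits iteratively via d_i = x_i mod 5, x_{i+1} = (x_i − d_i)/5. The first 4 digits are (1, 0, 1, 3).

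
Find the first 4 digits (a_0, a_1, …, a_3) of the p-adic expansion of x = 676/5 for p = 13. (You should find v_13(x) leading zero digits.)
(a_0, …, a_3) = (0, 0, 6, 10)

v_13(676/5) = 2, so a_0 = ... = a_1 = 0. Factor out: x = 13^2 · u with u = 4/5 a unit in ℤ_13. Expand u iteratively via a_{v+i} = u_i mod 13, u_{i+1} = (u_i − a_{v+i})/13:
  u_0 = 4/5;  a_2 = 6;  u_1 = (u_0 − 6)/13 = -2/5
  u_1 = -2/5;  a_3 = 10;  u_2 = (u_1 − 10)/13 = -4/5
Digits: (0, 0, 6, 10).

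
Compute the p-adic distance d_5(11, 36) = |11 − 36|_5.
d_5(11, 36) = 1/25

Step 1 — x − y = 11 − 36 = -25. Step 2 — v_5(-25) = 2 (factor: -25 = −(5^2 · 1); the sign does not affect v_p). Step 3 — |x − y|_5 = 5^{-2} = 1/25.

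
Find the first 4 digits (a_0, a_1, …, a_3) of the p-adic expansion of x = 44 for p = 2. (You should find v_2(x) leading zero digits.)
(a_0, …, a_3) = (0, 0, 1, 1)

v_2(44) = 2, so a_0 = ... = a_1 = 0. Factor out: x = 2^2 · u with u = 11 a unit in ℤ_2. Expand u iteratively via a_{v+i} = u_i mod 2, u_{i+1} = (u_i − a_{v+i})/2:
  u_0 = 11;  a_2 = 1;  u_1 = (u_0 − 1)/2 = 5
  u_1 = 5;  a_3 = 1;  u_2 = (u_1 − 1)/2 = 2
Digits: (0, 0, 1, 1).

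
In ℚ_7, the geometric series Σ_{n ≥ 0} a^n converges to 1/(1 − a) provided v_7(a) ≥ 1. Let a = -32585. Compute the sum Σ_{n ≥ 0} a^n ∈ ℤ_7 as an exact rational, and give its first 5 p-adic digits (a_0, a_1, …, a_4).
Σ a^n = 1/(1 − a) = 1/32586;  first 5 digits = (1, 0, 0, 3, 0)

v_7(a) = 3 ≥ 1, so the series converges in ℤ_7 to 1/(1 − a) = 1/(1 − (-32585)) = 1/32586. Expand this rational in ℤ_7: compute digits iteratively via d_i = x_i mod 7, x_{i+1} = (x_i − d_i)/7. The first 5 digits are (1, 0, 0, 3, 0).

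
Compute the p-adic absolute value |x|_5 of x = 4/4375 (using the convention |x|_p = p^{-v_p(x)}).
|4/4375|_5 = 625

Step 1 — compute v_5(x) by factoring powers of 5 out of the numerator and denominator: v_5(4/4375) = -4. Step 2 — apply |x|_p = p^{-v_p(x)} = 5^{4} = 625.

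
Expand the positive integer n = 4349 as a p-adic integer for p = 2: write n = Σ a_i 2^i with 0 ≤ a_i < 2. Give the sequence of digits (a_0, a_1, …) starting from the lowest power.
(a_0, a_1, …) = (1, 0, 1, 1, 1, 1, 1, 1, 0, 0, 0, 0, 1)

Repeated division by 2 gives the digits low-to-high: 4349 = 1 + 1·2^2 + 1·2^3 + 1·2^4 + 1·2^5 + 1·2^6 + 1·2^7 + 1·2^12. Digit sequence: (1, 0, 1, 1, 1, 1, 1, 1, 0, 0, 0, 0, 1).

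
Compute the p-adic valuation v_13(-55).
v_13(-55) = 0

v_13(n) is the largest exponent k such that 13^k divides n. Factor out: -55 = -13^0 · 55. (Sign doesn't affect v_p.) So v_13(-55) = 0.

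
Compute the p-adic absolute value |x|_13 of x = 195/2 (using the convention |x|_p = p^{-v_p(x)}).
|195/2|_13 = 1/13

Step 1 — compute v_13(x) by factoring powers of 13 out of the numerator and denominator: v_13(195/2) = 1. Step 2 — apply |x|_p = p^{-v_p(x)} = 13^{-1} = 1/13.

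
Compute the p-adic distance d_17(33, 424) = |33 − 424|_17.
d_17(33, 424) = 1/17

Step 1 — x − y = 33 − 424 = -391. Step 2 — v_17(-391) = 1 (factor: -391 = −(17^1 · 23); the sign does not affect v_p). Step 3 — |x − y|_17 = 17^{-1} = 1/17.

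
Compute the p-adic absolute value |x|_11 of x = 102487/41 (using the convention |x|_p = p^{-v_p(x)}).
|102487/41|_11 = 1/14641

Step 1 — compute v_11(x) by factoring powers of 11 out of the numerator and denominator: v_11(102487/41) = 4. Step 2 — apply |x|_p = p^{-v_p(x)} = 11^{-4} = 1/14641.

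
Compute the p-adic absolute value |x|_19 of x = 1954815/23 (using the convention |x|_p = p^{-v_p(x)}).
|1954815/23|_19 = 1/130321

Step 1 — compute v_19(x) by factoring powers of 19 out of the numerator and denominator: v_19(1954815/23) = 4. Step 2 — apply |x|_p = p^{-v_p(x)} = 19^{-4} = 1/130321.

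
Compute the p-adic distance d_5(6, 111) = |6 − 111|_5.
d_5(6, 111) = 1/5

Step 1 — x − y = 6 − 111 = -105. Step 2 — v_5(-105) = 1 (factor: -105 = −(5^1 · 21); the sign does not affect v_p). Step 3 — |x − y|_5 = 5^{-1} = 1/5.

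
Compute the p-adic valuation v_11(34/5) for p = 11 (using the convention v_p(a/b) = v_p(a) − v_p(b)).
v_11(34/5) = 0

Factor powers of 11 from the numerator and denominator of the reduced fraction: 34 = 11^0 · 34 and 5 = 11^0 · 5. Apply v_p(a/b) = v_p(a) − v_p(b): v_11(34/5) = 0 − 0 = 0.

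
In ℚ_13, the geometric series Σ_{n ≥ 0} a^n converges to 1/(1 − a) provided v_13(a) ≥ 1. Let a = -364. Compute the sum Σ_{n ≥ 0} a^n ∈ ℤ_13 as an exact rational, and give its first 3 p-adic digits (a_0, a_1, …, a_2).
Σ a^n = 1/(1 − a) = 1/365;  first 3 digits = (1, 11, 1)

v_13(a) = 1 ≥ 1, so the series converges in ℤ_13 to 1/(1 − a) = 1/(1 − (-364)) = 1/365. Expand this rational in ℤ_13: compute digits iteratively via d_i = x_i mod 13, x_{i+1} = (x_i − d_i)/13. The first 3 digits are (1, 11, 1).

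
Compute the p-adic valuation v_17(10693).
v_17(10693) = 2

v_17(n) is the largest exponent k such that 17^k divides n. Factor out: 10693 = 17^2 · 37. (Sign doesn't affect v_p.) So v_17(10693) = 2.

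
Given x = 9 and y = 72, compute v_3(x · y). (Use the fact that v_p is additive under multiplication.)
v_3(648) = 4

v_p(x) = 2 (factor: 9 = 3^2 · 1); v_p(y) = 2 (factor: 72 = 3^2 · 8). Additivity: v_p(xy) = v_p(x) + v_p(y) = 2 + 2 = 4. (Direct check: xy = 648 = 3^4 · (8).)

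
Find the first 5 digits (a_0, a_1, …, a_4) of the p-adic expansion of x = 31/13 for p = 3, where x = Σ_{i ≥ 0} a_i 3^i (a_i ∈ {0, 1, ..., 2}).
(a_0, …, a_4) = (1, 0, 2, 1, 2)

v_3(31/13) = 0 (numerator and denominator both coprime to 3), so x ∈ ℤ_3^×. Compute digits iteratively via a_i = x_i mod 3, x_{i+1} = (x_i − a_i)/3, with x_0 = x:
  x_0 = 31/13;  a_0 = 1;  x_1 = (x_0 − 1)/3 = 6/13
  x_1 = 6/13;  a_1 = 0;  x_2 = (x_1 − 0)/3 = 2/13
  x_2 = 2/13;  a_2 = 2;  x_3 = (x_2 − 2)/3 = -8/13
  x_3 = -8/13;  a_3 = 1;  x_4 = (x_3 − 1)/3 = -7/13
  x_4 = -7/13;  a_4 = 2;  x_5 = (x_4 − 2)/3 = -11/13
Digits: (1, 0, 2, 1, 2).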